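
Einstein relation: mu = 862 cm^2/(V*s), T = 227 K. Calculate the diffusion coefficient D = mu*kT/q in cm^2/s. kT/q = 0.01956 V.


Step 1: D = mu * (kT/q)
Step 2: D = 862 * 0.01956
Step 3: D = 16.86 cm^2/s

16.86


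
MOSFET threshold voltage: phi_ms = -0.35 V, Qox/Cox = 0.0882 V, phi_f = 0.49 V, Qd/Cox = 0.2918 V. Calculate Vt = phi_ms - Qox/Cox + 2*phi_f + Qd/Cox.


Step 1: Vt = phi_ms - Qox/Cox + 2*phi_f + Qd/Cox
Step 2: Vt = -0.35 - 0.0882 + 2*0.49 + 0.2918
Step 3: Vt = -0.35 - 0.0882 + 0.98 + 0.2918
Step 4: Vt = 0.8336 V

0.8336


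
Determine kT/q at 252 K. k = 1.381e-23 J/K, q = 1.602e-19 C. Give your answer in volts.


Step 1: kT = 1.381e-23 * 252 = 3.48012e-21 J
Step 2: Vt = kT/q = 3.48012e-21 / 1.602e-19
Step 3: Vt = 0.02172 V

0.02172


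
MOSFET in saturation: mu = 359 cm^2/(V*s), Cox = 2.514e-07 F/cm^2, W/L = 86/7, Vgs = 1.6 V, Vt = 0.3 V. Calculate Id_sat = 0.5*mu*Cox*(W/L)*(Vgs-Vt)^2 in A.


Step 1: Overdrive voltage Vov = Vgs - Vt = 1.6 - 0.3 = 1.3 V
Step 2: W/L = 86/7 = 12.2857
Step 3: Id = 0.5 * 359 * 2.514e-07 * 12.2857 * 1.3^2
Step 4: Id = 9.37e-04 A

9.37e-04


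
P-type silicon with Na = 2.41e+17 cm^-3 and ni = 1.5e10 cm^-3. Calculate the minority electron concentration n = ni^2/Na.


Step 1: Majority hole concentration p ≈ Na = 2.41e+17 cm^-3
Step 2: n = ni^2 / Na = (1.5e10)^2 / 2.41e+17
Step 3: n = 9.34e+02 cm^-3

9.34e+02


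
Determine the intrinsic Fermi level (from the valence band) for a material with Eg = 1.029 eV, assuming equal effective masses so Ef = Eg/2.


Step 1: For an intrinsic semiconductor, the Fermi level sits at midgap.
Step 2: Ef = Eg / 2 = 1.029 / 2 = 0.5145 eV

0.5145


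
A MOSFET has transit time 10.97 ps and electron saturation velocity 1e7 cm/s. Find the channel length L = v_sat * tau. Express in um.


Step 1: tau in seconds = 10.97 ps * 1e-12 = 1.0970e-11 s
Step 2: L = v_sat * tau = 1e7 * 1.0970e-11 = 1.0970e-04 cm
Step 3: L in um = 1.0970e-04 * 1e4 = 1.097 um

1.097


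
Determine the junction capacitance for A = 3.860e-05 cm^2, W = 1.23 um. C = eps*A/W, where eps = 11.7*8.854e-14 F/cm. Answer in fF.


Step 1: eps_Si = 11.7 * 8.854e-14 = 1.035918e-12 F/cm
Step 2: W in cm = 1.23 * 1e-4 = 1.23e-04 cm
Step 3: C = 1.035918e-12 * 3.860e-05 / 1.23e-04 = 3.250930e-13 F
Step 4: C = 325.09 fF

325.09


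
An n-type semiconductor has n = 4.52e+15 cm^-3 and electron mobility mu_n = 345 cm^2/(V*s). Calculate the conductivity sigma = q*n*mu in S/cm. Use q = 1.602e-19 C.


Step 1: sigma = q * n * mu
Step 2: sigma = 1.602e-19 * 4.52e+15 * 345
Step 3: sigma = 2.498e-01 S/cm

2.498e-01


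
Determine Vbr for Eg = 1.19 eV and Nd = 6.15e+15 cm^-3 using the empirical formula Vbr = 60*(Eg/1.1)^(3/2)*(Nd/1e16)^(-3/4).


Step 1: Eg/1.1 = 1.19/1.1 = 1.081818
Step 2: (Eg/1.1)^1.5 = 1.081818^1.5 = 1.125204
Step 3: (Nd/1e16)^(-0.75) = (0.615)^(-0.75) = 1.439938
Step 4: Vbr = 60 * 1.125204 * 1.439938 = 97.2 V

97.2


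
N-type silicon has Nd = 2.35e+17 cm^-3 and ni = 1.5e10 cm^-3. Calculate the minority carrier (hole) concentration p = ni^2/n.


Step 1: Since Nd >> ni, n ≈ Nd = 2.35e+17 cm^-3
Step 2: p = ni^2 / n = (1.5e10)^2 / 2.35e+17
Step 3: p = 2.25e20 / 2.35e+17 = 9.57e+02 cm^-3

9.57e+02


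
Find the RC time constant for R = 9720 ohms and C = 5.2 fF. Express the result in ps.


Step 1: tau = R * C
Step 2: tau = 9720 * 5.2 fF = 9720 * 5.2e-15 F
Step 3: tau = 5.0544e-11 s = 50.544 ps

50.544


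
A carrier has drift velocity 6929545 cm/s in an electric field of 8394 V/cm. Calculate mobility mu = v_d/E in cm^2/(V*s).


Step 1: mu = v_d / E
Step 2: mu = 6929545 / 8394
Step 3: mu = 825.54 cm^2/(V*s)

825.54


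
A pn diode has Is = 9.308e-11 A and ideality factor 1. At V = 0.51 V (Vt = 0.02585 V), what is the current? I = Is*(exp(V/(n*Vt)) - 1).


Step 1: V/(n*Vt) = 0.51/(1*0.02585) = 19.7292
Step 2: exp(19.7292) = 3.7007e+08
Step 3: I = 9.308e-11 * (3.7007e+08 - 1) = 3.44e-02 A

3.44e-02


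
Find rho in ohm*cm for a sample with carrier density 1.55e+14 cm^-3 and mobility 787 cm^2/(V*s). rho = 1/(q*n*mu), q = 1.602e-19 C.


Step 1: sigma = q * n * mu = 1.602e-19 * 1.55e+14 * 787 = 1.95420e-02 S/cm
Step 2: rho = 1 / sigma = 1 / 1.95420e-02 = 51.17 ohm*cm

51.17


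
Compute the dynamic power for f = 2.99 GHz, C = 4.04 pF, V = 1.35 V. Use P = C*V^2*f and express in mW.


Step 1: V^2 = 1.35^2 = 1.8225 V^2
Step 2: P = C*V^2*f = 4.04e-12 F * 1.8225 * 2.99e9 Hz
Step 3: P = 2.2015071e-02 W
Step 4: P = 22.015 mW

22.015


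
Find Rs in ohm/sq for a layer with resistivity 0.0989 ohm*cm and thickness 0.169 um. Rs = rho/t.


Step 1: Convert thickness to cm: t = 0.169 um = 1.6900e-05 cm
Step 2: Rs = rho / t = 0.0989 / 1.6900e-05
Step 3: Rs = 5852.1 ohm/sq

5852.1


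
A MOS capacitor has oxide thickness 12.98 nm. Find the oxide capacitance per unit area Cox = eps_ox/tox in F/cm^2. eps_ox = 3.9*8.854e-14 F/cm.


Step 1: eps_ox = 3.9 * 8.854e-14 = 3.45306e-13 F/cm
Step 2: tox in cm = 12.98 nm * 1e-7 = 1.2980e-06 cm
Step 3: Cox = 3.45306e-13 / 1.2980e-06 = 2.66e-07 F/cm^2

2.66e-07


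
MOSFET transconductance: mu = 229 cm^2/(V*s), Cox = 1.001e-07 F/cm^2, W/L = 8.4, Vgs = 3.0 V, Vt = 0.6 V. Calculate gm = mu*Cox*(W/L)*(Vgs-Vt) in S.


Step 1: Vov = Vgs - Vt = 3.0 - 0.6 = 2.4 V
Step 2: gm = mu * Cox * (W/L) * Vov
Step 3: gm = 229 * 1.001e-07 * 8.4 * 2.4 = 4.62e-04 S

4.62e-04


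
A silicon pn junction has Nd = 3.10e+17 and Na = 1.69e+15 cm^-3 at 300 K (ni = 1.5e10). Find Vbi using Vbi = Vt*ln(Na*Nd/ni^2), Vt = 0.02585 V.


Step 1: Compute Na*Nd/ni^2 = 1.69e+15 * 3.10e+17 / (1.5e10)^2 = 2.3284e+12
Step 2: ln(2.3284e+12) = 28.4762
Step 3: Vbi = 0.02585 * 28.4762 = 0.736 V

0.736


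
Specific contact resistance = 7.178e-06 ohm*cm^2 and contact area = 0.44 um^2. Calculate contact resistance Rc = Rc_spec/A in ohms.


Step 1: Convert area to cm^2: 0.44 um^2 = 4.4000e-09 cm^2
Step 2: Rc = Rc_spec / A = 7.178e-06 / 4.4000e-09
Step 3: Rc = 1.63e+03 ohms

1.63e+03


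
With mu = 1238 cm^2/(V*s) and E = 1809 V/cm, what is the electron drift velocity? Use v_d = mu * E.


Step 1: v_d = mu * E
Step 2: v_d = 1238 * 1809 = 2239542
Step 3: v_d = 2.24e+06 cm/s

2.24e+06


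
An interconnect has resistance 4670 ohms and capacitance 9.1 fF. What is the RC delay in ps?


Step 1: tau = R * C
Step 2: tau = 4670 * 9.1 fF = 4670 * 9.1e-15 F
Step 3: tau = 4.2497e-11 s = 42.497 ps

42.497


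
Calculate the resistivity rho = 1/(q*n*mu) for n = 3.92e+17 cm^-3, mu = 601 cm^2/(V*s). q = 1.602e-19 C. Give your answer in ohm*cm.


Step 1: sigma = q * n * mu = 1.602e-19 * 3.92e+17 * 601 = 3.77418e+01 S/cm
Step 2: rho = 1 / sigma = 1 / 3.77418e+01 = 0.0265 ohm*cm

0.0265


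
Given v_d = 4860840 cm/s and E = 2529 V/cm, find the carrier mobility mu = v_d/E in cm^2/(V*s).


Step 1: mu = v_d / E
Step 2: mu = 4860840 / 2529
Step 3: mu = 1922.04 cm^2/(V*s)

1922.04


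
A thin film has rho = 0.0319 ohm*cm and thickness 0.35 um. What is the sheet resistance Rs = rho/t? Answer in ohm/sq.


Step 1: Convert thickness to cm: t = 0.35 um = 3.5000e-05 cm
Step 2: Rs = rho / t = 0.0319 / 3.5000e-05
Step 3: Rs = 911.4 ohm/sq

911.4


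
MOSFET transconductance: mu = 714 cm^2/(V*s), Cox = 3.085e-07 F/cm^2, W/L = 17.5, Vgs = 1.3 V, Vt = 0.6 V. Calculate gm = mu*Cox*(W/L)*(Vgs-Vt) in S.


Step 1: Vov = Vgs - Vt = 1.3 - 0.6 = 0.7 V
Step 2: gm = mu * Cox * (W/L) * Vov
Step 3: gm = 714 * 3.085e-07 * 17.5 * 0.7 = 2.70e-03 S

2.70e-03


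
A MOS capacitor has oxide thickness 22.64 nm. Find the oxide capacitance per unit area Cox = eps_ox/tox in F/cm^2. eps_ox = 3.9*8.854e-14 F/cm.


Step 1: eps_ox = 3.9 * 8.854e-14 = 3.45306e-13 F/cm
Step 2: tox in cm = 22.64 nm * 1e-7 = 2.2640e-06 cm
Step 3: Cox = 3.45306e-13 / 2.2640e-06 = 1.53e-07 F/cm^2

1.53e-07


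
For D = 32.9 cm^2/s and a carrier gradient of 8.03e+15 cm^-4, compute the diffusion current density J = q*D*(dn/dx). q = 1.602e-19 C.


Step 1: J = q * D * (dn/dx)
Step 2: J = 1.602e-19 * 32.9 * 8.03e+15
Step 3: J = 4.23e-02 A/cm^2

4.23e-02


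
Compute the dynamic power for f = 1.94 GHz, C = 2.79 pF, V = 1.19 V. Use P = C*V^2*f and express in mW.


Step 1: V^2 = 1.19^2 = 1.4161 V^2
Step 2: P = C*V^2*f = 2.79e-12 F * 1.4161 * 1.94e9 Hz
Step 3: P = 7.66478286e-03 W
Step 4: P = 7.665 mW

7.665


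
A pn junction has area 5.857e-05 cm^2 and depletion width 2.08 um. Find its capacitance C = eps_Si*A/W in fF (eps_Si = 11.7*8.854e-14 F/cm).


Step 1: eps_Si = 11.7 * 8.854e-14 = 1.035918e-12 F/cm
Step 2: W in cm = 2.08 * 1e-4 = 2.08e-04 cm
Step 3: C = 1.035918e-12 * 5.857e-05 / 2.08e-04 = 2.917006e-13 F
Step 4: C = 291.7 fF

291.7


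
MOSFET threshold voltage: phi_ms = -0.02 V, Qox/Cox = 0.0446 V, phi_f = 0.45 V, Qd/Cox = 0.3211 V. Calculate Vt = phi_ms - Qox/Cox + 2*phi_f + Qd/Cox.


Step 1: Vt = phi_ms - Qox/Cox + 2*phi_f + Qd/Cox
Step 2: Vt = -0.02 - 0.0446 + 2*0.45 + 0.3211
Step 3: Vt = -0.02 - 0.0446 + 0.9 + 0.3211
Step 4: Vt = 1.1565 V

1.1565


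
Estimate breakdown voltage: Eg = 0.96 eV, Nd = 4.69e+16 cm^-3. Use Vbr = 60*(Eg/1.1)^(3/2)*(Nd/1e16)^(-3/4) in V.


Step 1: Eg/1.1 = 0.96/1.1 = 0.872727
Step 2: (Eg/1.1)^1.5 = 0.872727^1.5 = 0.815300
Step 3: (Nd/1e16)^(-0.75) = (4.69)^(-0.75) = 0.313776
Step 4: Vbr = 60 * 0.815300 * 0.313776 = 15.3 V

15.3


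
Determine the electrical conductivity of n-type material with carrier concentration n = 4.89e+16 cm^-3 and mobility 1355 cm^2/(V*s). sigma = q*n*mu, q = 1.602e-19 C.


Step 1: sigma = q * n * mu
Step 2: sigma = 1.602e-19 * 4.89e+16 * 1355
Step 3: sigma = 1.061e+01 S/cm

1.061e+01


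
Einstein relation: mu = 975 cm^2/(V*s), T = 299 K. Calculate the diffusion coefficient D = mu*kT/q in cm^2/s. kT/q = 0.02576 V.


Step 1: D = mu * (kT/q)
Step 2: D = 975 * 0.02576
Step 3: D = 25.12 cm^2/s

25.12


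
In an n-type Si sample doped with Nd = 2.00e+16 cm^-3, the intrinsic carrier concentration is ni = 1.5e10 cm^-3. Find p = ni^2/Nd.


Step 1: Since Nd >> ni, n ≈ Nd = 2.00e+16 cm^-3
Step 2: p = ni^2 / n = (1.5e10)^2 / 2.00e+16
Step 3: p = 2.25e20 / 2.00e+16 = 1.13e+04 cm^-3

1.13e+04


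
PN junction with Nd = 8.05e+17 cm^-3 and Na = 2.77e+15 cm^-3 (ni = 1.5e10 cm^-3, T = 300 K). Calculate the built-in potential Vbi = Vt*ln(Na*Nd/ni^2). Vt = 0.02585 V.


Step 1: Compute Na*Nd/ni^2 = 2.77e+15 * 8.05e+17 / (1.5e10)^2 = 9.9104e+12
Step 2: ln(9.9104e+12) = 29.9246
Step 3: Vbi = 0.02585 * 29.9246 = 0.774 V

0.774


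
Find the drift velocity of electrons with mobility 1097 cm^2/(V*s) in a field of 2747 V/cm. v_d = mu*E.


Step 1: v_d = mu * E
Step 2: v_d = 1097 * 2747 = 3013459
Step 3: v_d = 3.01e+06 cm/s

3.01e+06


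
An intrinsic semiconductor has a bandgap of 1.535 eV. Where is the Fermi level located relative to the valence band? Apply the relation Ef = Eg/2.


Step 1: For an intrinsic semiconductor, the Fermi level sits at midgap.
Step 2: Ef = Eg / 2 = 1.535 / 2 = 0.7675 eV

0.7675


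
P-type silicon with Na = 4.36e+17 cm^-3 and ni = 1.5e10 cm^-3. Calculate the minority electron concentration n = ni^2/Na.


Step 1: Majority hole concentration p ≈ Na = 4.36e+17 cm^-3
Step 2: n = ni^2 / Na = (1.5e10)^2 / 4.36e+17
Step 3: n = 5.16e+02 cm^-3

5.16e+02


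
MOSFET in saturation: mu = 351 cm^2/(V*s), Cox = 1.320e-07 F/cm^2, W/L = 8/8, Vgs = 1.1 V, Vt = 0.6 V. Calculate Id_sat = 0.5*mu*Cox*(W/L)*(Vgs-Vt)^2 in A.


Step 1: Overdrive voltage Vov = Vgs - Vt = 1.1 - 0.6 = 0.5 V
Step 2: W/L = 8/8 = 1
Step 3: Id = 0.5 * 351 * 1.320e-07 * 1 * 0.5^2
Step 4: Id = 5.79e-06 A

5.79e-06


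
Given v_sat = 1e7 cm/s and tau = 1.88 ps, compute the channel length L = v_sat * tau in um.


Step 1: tau in seconds = 1.88 ps * 1e-12 = 1.8800e-12 s
Step 2: L = v_sat * tau = 1e7 * 1.8800e-12 = 1.8800e-05 cm
Step 3: L in um = 1.8800e-05 * 1e4 = 0.188 um

0.188


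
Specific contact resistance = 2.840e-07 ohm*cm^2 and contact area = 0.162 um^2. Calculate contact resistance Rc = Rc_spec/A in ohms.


Step 1: Convert area to cm^2: 0.162 um^2 = 1.6200e-09 cm^2
Step 2: Rc = Rc_spec / A = 2.840e-07 / 1.6200e-09
Step 3: Rc = 1.75e+02 ohms

1.75e+02


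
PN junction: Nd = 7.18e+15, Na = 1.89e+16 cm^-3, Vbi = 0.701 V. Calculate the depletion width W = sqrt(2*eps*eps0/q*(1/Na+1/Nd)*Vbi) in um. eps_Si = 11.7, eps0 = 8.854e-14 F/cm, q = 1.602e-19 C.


Step 1: 1/Na + 1/Nd = 1/1.89e+16 + 1/7.18e+15 = 1.92186e-16
Step 2: 2*eps*eps0/q = 2*11.7*8.854e-14/1.602e-19 = 1.293281e+07
Step 3: W^2 = 1.293281e+07 * 1.92186e-16 * 0.701 = 1.74234e-09
Step 4: W = sqrt(1.74234e-09) = 4.174e-05 cm = 0.4174 um

0.4174


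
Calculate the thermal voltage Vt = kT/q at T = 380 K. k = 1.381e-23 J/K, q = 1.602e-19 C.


Step 1: kT = 1.381e-23 * 380 = 5.2478e-21 J
Step 2: Vt = kT/q = 5.2478e-21 / 1.602e-19
Step 3: Vt = 0.03276 V

0.03276


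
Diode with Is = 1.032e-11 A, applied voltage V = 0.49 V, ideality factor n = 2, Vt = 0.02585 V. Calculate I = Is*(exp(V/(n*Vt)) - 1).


Step 1: V/(n*Vt) = 0.49/(2*0.02585) = 9.4778
Step 2: exp(9.4778) = 1.3066e+04
Step 3: I = 1.032e-11 * (1.3066e+04 - 1) = 1.35e-07 A

1.35e-07


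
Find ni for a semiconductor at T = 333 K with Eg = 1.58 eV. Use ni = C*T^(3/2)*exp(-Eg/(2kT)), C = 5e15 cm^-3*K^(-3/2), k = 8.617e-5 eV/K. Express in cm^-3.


Step 1: Compute kT = 8.617e-5 * 333 = 0.02869461 eV
Step 2: Exponent = -Eg/(2kT) = -1.58/(2*0.02869461) = -27.53130
Step 3: T^(3/2) = 333^1.5 = 6076.68
Step 4: ni = 5e15 * 6076.68 * exp(-27.53130) = 3.36e+07 cm^-3

3.36e+07


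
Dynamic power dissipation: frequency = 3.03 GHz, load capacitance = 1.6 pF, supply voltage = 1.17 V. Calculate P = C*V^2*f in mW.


Step 1: V^2 = 1.17^2 = 1.3689 V^2
Step 2: P = C*V^2*f = 1.6e-12 F * 1.3689 * 3.03e9 Hz
Step 3: P = 6.6364272e-03 W
Step 4: P = 6.636 mW

6.636


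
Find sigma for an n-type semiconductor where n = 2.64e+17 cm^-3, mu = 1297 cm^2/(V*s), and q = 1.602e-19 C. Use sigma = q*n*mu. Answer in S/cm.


Step 1: sigma = q * n * mu
Step 2: sigma = 1.602e-19 * 2.64e+17 * 1297
Step 3: sigma = 5.485e+01 S/cm

5.485e+01


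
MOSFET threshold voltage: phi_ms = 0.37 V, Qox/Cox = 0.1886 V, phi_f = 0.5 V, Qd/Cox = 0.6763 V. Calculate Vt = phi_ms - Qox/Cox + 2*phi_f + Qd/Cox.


Step 1: Vt = phi_ms - Qox/Cox + 2*phi_f + Qd/Cox
Step 2: Vt = 0.37 - 0.1886 + 2*0.5 + 0.6763
Step 3: Vt = 0.37 - 0.1886 + 1.0 + 0.6763
Step 4: Vt = 1.8577 V

1.8577


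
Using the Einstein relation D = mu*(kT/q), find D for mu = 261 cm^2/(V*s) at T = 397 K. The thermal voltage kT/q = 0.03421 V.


Step 1: D = mu * (kT/q)
Step 2: D = 261 * 0.03421
Step 3: D = 8.93 cm^2/s

8.93


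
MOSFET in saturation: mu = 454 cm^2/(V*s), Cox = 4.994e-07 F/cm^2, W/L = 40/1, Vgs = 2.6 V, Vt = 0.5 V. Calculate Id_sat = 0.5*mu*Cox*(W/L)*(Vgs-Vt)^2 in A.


Step 1: Overdrive voltage Vov = Vgs - Vt = 2.6 - 0.5 = 2.1 V
Step 2: W/L = 40/1 = 40
Step 3: Id = 0.5 * 454 * 4.994e-07 * 40 * 2.1^2
Step 4: Id = 2.00e-02 A

2.00e-02


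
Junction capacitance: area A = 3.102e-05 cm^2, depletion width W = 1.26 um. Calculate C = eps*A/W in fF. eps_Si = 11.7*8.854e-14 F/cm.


Step 1: eps_Si = 11.7 * 8.854e-14 = 1.035918e-12 F/cm
Step 2: W in cm = 1.26 * 1e-4 = 1.26e-04 cm
Step 3: C = 1.035918e-12 * 3.102e-05 / 1.26e-04 = 2.550331e-13 F
Step 4: C = 255.03 fF

255.03


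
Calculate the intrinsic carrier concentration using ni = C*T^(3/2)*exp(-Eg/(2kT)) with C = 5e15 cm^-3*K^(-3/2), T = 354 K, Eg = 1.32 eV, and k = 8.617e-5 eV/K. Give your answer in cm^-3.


Step 1: Compute kT = 8.617e-5 * 354 = 0.03050418 eV
Step 2: Exponent = -Eg/(2kT) = -1.32/(2*0.03050418) = -21.63638
Step 3: T^(3/2) = 354^1.5 = 6660.47
Step 4: ni = 5e15 * 6660.47 * exp(-21.63638) = 1.34e+10 cm^-3

1.34e+10


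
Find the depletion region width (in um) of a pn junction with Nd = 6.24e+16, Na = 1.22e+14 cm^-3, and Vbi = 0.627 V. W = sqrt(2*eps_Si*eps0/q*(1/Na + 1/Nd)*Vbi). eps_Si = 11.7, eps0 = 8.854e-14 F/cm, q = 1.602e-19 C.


Step 1: 1/Na + 1/Nd = 1/1.22e+14 + 1/6.24e+16 = 8.21275e-15
Step 2: 2*eps*eps0/q = 2*11.7*8.854e-14/1.602e-19 = 1.293281e+07
Step 3: W^2 = 1.293281e+07 * 8.21275e-15 * 0.627 = 6.65961e-08
Step 4: W = sqrt(6.65961e-08) = 2.581e-04 cm = 2.581 um

2.581


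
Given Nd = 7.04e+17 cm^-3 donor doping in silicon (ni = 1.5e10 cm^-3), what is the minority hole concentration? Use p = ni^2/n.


Step 1: Since Nd >> ni, n ≈ Nd = 7.04e+17 cm^-3
Step 2: p = ni^2 / n = (1.5e10)^2 / 7.04e+17
Step 3: p = 2.25e20 / 7.04e+17 = 3.20e+02 cm^-3

3.20e+02


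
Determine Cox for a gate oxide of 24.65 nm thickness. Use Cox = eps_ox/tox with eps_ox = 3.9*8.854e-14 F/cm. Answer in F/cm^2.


Step 1: eps_ox = 3.9 * 8.854e-14 = 3.45306e-13 F/cm
Step 2: tox in cm = 24.65 nm * 1e-7 = 2.4650e-06 cm
Step 3: Cox = 3.45306e-13 / 2.4650e-06 = 1.40e-07 F/cm^2

1.40e-07


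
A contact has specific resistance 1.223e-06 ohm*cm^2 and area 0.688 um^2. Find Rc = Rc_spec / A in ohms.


Step 1: Convert area to cm^2: 0.688 um^2 = 6.8800e-09 cm^2
Step 2: Rc = Rc_spec / A = 1.223e-06 / 6.8800e-09
Step 3: Rc = 1.78e+02 ohms

1.78e+02


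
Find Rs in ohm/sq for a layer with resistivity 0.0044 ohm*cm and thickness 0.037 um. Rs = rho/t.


Step 1: Convert thickness to cm: t = 0.037 um = 3.7000e-06 cm
Step 2: Rs = rho / t = 0.0044 / 3.7000e-06
Step 3: Rs = 1189.2 ohm/sq

1189.2


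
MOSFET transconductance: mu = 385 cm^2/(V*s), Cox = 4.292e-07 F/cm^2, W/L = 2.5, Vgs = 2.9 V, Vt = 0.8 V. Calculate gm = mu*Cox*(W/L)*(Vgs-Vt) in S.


Step 1: Vov = Vgs - Vt = 2.9 - 0.8 = 2.1 V
Step 2: gm = mu * Cox * (W/L) * Vov
Step 3: gm = 385 * 4.292e-07 * 2.5 * 2.1 = 8.68e-04 S

8.68e-04


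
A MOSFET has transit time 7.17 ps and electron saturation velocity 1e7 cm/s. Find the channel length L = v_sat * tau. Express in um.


Step 1: tau in seconds = 7.17 ps * 1e-12 = 7.1700e-12 s
Step 2: L = v_sat * tau = 1e7 * 7.1700e-12 = 7.1700e-05 cm
Step 3: L in um = 7.1700e-05 * 1e4 = 0.717 um

0.717


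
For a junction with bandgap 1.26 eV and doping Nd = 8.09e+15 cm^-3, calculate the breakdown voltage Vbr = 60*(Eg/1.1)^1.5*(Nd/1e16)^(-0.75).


Step 1: Eg/1.1 = 1.26/1.1 = 1.145455
Step 2: (Eg/1.1)^1.5 = 1.145455^1.5 = 1.225934
Step 3: (Nd/1e16)^(-0.75) = (0.809)^(-0.75) = 1.172300
Step 4: Vbr = 60 * 1.225934 * 1.172300 = 86.2 V

86.2


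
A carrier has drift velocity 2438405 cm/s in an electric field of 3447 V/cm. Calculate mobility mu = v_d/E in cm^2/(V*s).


Step 1: mu = v_d / E
Step 2: mu = 2438405 / 3447
Step 3: mu = 707.4 cm^2/(V*s)

707.4


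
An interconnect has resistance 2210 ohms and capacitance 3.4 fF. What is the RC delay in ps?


Step 1: tau = R * C
Step 2: tau = 2210 * 3.4 fF = 2210 * 3.4e-15 F
Step 3: tau = 7.514e-12 s = 7.514 ps

7.514


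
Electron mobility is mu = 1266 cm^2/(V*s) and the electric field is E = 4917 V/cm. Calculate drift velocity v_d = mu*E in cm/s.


Step 1: v_d = mu * E
Step 2: v_d = 1266 * 4917 = 6224922
Step 3: v_d = 6.22e+06 cm/s

6.22e+06


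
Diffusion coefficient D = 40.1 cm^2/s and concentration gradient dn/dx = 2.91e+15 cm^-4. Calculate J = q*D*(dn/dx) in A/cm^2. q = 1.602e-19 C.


Step 1: J = q * D * (dn/dx)
Step 2: J = 1.602e-19 * 40.1 * 2.91e+15
Step 3: J = 1.87e-02 A/cm^2

1.87e-02


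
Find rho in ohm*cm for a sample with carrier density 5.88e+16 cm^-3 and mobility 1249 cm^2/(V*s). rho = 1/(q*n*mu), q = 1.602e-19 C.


Step 1: sigma = q * n * mu = 1.602e-19 * 5.88e+16 * 1249 = 1.17653e+01 S/cm
Step 2: rho = 1 / sigma = 1 / 1.17653e+01 = 0.085 ohm*cm

0.085


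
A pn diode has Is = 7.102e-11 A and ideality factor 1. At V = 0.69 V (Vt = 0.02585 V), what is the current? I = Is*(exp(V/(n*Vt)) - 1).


Step 1: V/(n*Vt) = 0.69/(1*0.02585) = 26.6925
Step 2: exp(26.6925) = 3.9121e+11
Step 3: I = 7.102e-11 * (3.9121e+11 - 1) = 2.78e+01 A

2.78e+01


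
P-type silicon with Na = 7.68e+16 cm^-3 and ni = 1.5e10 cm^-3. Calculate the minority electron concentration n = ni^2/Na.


Step 1: Majority hole concentration p ≈ Na = 7.68e+16 cm^-3
Step 2: n = ni^2 / Na = (1.5e10)^2 / 7.68e+16
Step 3: n = 2.93e+03 cm^-3

2.93e+03


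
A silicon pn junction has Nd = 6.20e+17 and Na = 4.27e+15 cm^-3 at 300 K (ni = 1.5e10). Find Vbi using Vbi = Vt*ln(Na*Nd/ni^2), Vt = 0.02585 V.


Step 1: Compute Na*Nd/ni^2 = 4.27e+15 * 6.20e+17 / (1.5e10)^2 = 1.1766e+13
Step 2: ln(1.1766e+13) = 30.0962
Step 3: Vbi = 0.02585 * 30.0962 = 0.778 V

0.778


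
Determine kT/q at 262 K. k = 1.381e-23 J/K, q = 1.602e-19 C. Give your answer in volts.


Step 1: kT = 1.381e-23 * 262 = 3.61822e-21 J
Step 2: Vt = kT/q = 3.61822e-21 / 1.602e-19
Step 3: Vt = 0.02259 V

0.02259


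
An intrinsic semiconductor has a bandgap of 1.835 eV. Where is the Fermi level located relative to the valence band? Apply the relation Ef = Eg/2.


Step 1: For an intrinsic semiconductor, the Fermi level sits at midgap.
Step 2: Ef = Eg / 2 = 1.835 / 2 = 0.9175 eV

0.9175


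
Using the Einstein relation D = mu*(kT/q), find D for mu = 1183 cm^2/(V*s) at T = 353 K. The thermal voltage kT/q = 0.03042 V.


Step 1: D = mu * (kT/q)
Step 2: D = 1183 * 0.03042
Step 3: D = 35.99 cm^2/s

35.99


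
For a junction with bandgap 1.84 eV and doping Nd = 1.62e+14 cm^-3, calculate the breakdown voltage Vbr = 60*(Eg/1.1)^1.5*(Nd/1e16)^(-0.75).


Step 1: Eg/1.1 = 1.84/1.1 = 1.672727
Step 2: (Eg/1.1)^1.5 = 1.672727^1.5 = 2.163404
Step 3: (Nd/1e16)^(-0.75) = (0.0162)^(-0.75) = 22.022354
Step 4: Vbr = 60 * 2.163404 * 22.022354 = 2858.6 V

2858.6


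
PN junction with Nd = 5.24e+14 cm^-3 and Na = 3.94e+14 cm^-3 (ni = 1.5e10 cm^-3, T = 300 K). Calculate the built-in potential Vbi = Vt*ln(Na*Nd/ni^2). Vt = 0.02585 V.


Step 1: Compute Na*Nd/ni^2 = 3.94e+14 * 5.24e+14 / (1.5e10)^2 = 9.1758e+08
Step 2: ln(9.1758e+08) = 20.6373
Step 3: Vbi = 0.02585 * 20.6373 = 0.533 V

0.533


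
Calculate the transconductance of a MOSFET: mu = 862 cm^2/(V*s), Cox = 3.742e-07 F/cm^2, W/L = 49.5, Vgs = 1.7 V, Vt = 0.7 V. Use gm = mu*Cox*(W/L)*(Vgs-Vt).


Step 1: Vov = Vgs - Vt = 1.7 - 0.7 = 1.0 V
Step 2: gm = mu * Cox * (W/L) * Vov
Step 3: gm = 862 * 3.742e-07 * 49.5 * 1.0 = 1.60e-02 S

1.60e-02


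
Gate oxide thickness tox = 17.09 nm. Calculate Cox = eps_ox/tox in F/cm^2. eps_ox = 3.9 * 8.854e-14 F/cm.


Step 1: eps_ox = 3.9 * 8.854e-14 = 3.45306e-13 F/cm
Step 2: tox in cm = 17.09 nm * 1e-7 = 1.7090e-06 cm
Step 3: Cox = 3.45306e-13 / 1.7090e-06 = 2.02e-07 F/cm^2

2.02e-07


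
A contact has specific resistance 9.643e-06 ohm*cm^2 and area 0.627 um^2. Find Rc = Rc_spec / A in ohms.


Step 1: Convert area to cm^2: 0.627 um^2 = 6.2700e-09 cm^2
Step 2: Rc = Rc_spec / A = 9.643e-06 / 6.2700e-09
Step 3: Rc = 1.54e+03 ohms

1.54e+03


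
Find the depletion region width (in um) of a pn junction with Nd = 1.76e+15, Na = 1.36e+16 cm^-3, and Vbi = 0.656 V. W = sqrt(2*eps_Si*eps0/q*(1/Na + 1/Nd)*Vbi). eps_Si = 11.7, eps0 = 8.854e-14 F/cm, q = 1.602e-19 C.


Step 1: 1/Na + 1/Nd = 1/1.36e+16 + 1/1.76e+15 = 6.41711e-16
Step 2: 2*eps*eps0/q = 2*11.7*8.854e-14/1.602e-19 = 1.293281e+07
Step 3: W^2 = 1.293281e+07 * 6.41711e-16 * 0.656 = 5.44423e-09
Step 4: W = sqrt(5.44423e-09) = 7.379e-05 cm = 0.7379 um

0.7379


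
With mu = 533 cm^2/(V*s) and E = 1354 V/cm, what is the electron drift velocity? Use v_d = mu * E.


Step 1: v_d = mu * E
Step 2: v_d = 533 * 1354 = 721682
Step 3: v_d = 7.22e+05 cm/s

7.22e+05


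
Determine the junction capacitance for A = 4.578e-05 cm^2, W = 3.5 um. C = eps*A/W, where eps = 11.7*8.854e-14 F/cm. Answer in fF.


Step 1: eps_Si = 11.7 * 8.854e-14 = 1.035918e-12 F/cm
Step 2: W in cm = 3.5 * 1e-4 = 3.50e-04 cm
Step 3: C = 1.035918e-12 * 4.578e-05 / 3.50e-04 = 1.354981e-13 F
Step 4: C = 135.5 fF

135.5


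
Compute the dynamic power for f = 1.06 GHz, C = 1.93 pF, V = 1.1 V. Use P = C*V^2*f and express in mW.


Step 1: V^2 = 1.1^2 = 1.21 V^2
Step 2: P = C*V^2*f = 1.93e-12 F * 1.21 * 1.06e9 Hz
Step 3: P = 2.475418e-03 W
Step 4: P = 2.475 mW

2.475


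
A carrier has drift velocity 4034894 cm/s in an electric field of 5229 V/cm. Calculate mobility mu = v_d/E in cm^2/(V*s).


Step 1: mu = v_d / E
Step 2: mu = 4034894 / 5229
Step 3: mu = 771.64 cm^2/(V*s)

771.64


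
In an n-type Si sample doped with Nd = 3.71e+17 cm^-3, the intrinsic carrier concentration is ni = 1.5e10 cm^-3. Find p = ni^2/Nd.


Step 1: Since Nd >> ni, n ≈ Nd = 3.71e+17 cm^-3
Step 2: p = ni^2 / n = (1.5e10)^2 / 3.71e+17
Step 3: p = 2.25e20 / 3.71e+17 = 6.06e+02 cm^-3

6.06e+02


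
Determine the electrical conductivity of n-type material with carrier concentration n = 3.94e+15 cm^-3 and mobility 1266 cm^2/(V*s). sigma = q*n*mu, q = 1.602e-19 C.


Step 1: sigma = q * n * mu
Step 2: sigma = 1.602e-19 * 3.94e+15 * 1266
Step 3: sigma = 7.991e-01 S/cm

7.991e-01


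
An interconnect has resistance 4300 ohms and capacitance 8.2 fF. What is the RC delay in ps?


Step 1: tau = R * C
Step 2: tau = 4300 * 8.2 fF = 4300 * 8.2e-15 F
Step 3: tau = 3.526e-11 s = 35.26 ps

35.26


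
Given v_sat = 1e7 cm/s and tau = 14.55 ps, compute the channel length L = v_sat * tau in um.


Step 1: tau in seconds = 14.55 ps * 1e-12 = 1.4550e-11 s
Step 2: L = v_sat * tau = 1e7 * 1.4550e-11 = 1.4550e-04 cm
Step 3: L in um = 1.4550e-04 * 1e4 = 1.455 um

1.455


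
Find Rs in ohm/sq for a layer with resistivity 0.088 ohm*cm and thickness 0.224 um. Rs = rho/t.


Step 1: Convert thickness to cm: t = 0.224 um = 2.2400e-05 cm
Step 2: Rs = rho / t = 0.088 / 2.2400e-05
Step 3: Rs = 3928.6 ohm/sq

3928.6


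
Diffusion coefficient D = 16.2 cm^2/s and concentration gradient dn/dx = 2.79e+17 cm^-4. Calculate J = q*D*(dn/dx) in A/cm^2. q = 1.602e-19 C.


Step 1: J = q * D * (dn/dx)
Step 2: J = 1.602e-19 * 16.2 * 2.79e+17
Step 3: J = 7.24e-01 A/cm^2

7.24e-01


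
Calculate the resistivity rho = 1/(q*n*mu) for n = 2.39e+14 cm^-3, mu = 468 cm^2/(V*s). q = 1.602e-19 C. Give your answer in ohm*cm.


Step 1: sigma = q * n * mu = 1.602e-19 * 2.39e+14 * 468 = 1.79187e-02 S/cm
Step 2: rho = 1 / sigma = 1 / 1.79187e-02 = 55.81 ohm*cm

55.81


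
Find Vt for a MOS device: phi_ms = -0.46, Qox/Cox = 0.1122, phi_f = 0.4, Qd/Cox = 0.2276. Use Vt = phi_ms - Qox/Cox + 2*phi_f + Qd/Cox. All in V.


Step 1: Vt = phi_ms - Qox/Cox + 2*phi_f + Qd/Cox
Step 2: Vt = -0.46 - 0.1122 + 2*0.4 + 0.2276
Step 3: Vt = -0.46 - 0.1122 + 0.8 + 0.2276
Step 4: Vt = 0.4554 V

0.4554


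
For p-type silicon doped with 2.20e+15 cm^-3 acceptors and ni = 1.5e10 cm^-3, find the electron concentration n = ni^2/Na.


Step 1: Majority hole concentration p ≈ Na = 2.20e+15 cm^-3
Step 2: n = ni^2 / Na = (1.5e10)^2 / 2.20e+15
Step 3: n = 1.02e+05 cm^-3

1.02e+05


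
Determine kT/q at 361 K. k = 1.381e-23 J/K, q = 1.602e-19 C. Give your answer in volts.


Step 1: kT = 1.381e-23 * 361 = 4.98541e-21 J
Step 2: Vt = kT/q = 4.98541e-21 / 1.602e-19
Step 3: Vt = 0.03112 V

0.03112


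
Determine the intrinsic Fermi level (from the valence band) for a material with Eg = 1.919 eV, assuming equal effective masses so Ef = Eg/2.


Step 1: For an intrinsic semiconductor, the Fermi level sits at midgap.
Step 2: Ef = Eg / 2 = 1.919 / 2 = 0.9595 eV

0.9595


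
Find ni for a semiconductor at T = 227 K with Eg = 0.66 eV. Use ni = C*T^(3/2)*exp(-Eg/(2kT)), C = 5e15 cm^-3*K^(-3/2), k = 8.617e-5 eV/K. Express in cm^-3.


Step 1: Compute kT = 8.617e-5 * 227 = 0.01956059 eV
Step 2: Exponent = -Eg/(2kT) = -0.66/(2*0.01956059) = -16.87066
Step 3: T^(3/2) = 227^1.5 = 3420.10
Step 4: ni = 5e15 * 3420.10 * exp(-16.87066) = 8.06e+11 cm^-3

8.06e+11


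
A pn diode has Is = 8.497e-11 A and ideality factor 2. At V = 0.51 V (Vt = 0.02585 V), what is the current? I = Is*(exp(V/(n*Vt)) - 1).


Step 1: V/(n*Vt) = 0.51/(2*0.02585) = 9.8646
Step 2: exp(9.8646) = 1.9237e+04
Step 3: I = 8.497e-11 * (1.9237e+04 - 1) = 1.63e-06 A

1.63e-06


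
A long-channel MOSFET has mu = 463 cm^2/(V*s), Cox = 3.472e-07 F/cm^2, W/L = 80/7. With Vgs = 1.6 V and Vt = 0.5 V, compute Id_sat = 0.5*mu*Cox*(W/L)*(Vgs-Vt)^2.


Step 1: Overdrive voltage Vov = Vgs - Vt = 1.6 - 0.5 = 1.1 V
Step 2: W/L = 80/7 = 11.4286
Step 3: Id = 0.5 * 463 * 3.472e-07 * 11.4286 * 1.1^2
Step 4: Id = 1.11e-03 A

1.11e-03


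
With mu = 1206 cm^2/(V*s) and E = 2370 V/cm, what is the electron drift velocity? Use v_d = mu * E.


Step 1: v_d = mu * E
Step 2: v_d = 1206 * 2370 = 2858220
Step 3: v_d = 2.86e+06 cm/s

2.86e+06


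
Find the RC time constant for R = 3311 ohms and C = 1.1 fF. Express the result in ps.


Step 1: tau = R * C
Step 2: tau = 3311 * 1.1 fF = 3311 * 1.1e-15 F
Step 3: tau = 3.6421e-12 s = 3.6421 ps

3.6421


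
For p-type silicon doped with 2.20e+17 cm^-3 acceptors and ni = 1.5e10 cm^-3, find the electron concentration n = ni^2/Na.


Step 1: Majority hole concentration p ≈ Na = 2.20e+17 cm^-3
Step 2: n = ni^2 / Na = (1.5e10)^2 / 2.20e+17
Step 3: n = 1.02e+03 cm^-3

1.02e+03


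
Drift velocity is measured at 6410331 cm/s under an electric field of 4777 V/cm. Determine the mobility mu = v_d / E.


Step 1: mu = v_d / E
Step 2: mu = 6410331 / 4777
Step 3: mu = 1341.92 cm^2/(V*s)

1341.92


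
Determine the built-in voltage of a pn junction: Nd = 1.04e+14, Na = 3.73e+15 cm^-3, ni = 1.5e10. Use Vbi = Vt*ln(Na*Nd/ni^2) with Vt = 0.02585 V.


Step 1: Compute Na*Nd/ni^2 = 3.73e+15 * 1.04e+14 / (1.5e10)^2 = 1.7241e+09
Step 2: ln(1.7241e+09) = 21.2680
Step 3: Vbi = 0.02585 * 21.2680 = 0.55 V

0.55


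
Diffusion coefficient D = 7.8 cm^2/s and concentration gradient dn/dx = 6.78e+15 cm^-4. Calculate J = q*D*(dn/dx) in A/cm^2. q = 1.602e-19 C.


Step 1: J = q * D * (dn/dx)
Step 2: J = 1.602e-19 * 7.8 * 6.78e+15
Step 3: J = 8.47e-03 A/cm^2

8.47e-03


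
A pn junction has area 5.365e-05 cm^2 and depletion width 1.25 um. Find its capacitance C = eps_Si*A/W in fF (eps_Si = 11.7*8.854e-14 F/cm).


Step 1: eps_Si = 11.7 * 8.854e-14 = 1.035918e-12 F/cm
Step 2: W in cm = 1.25 * 1e-4 = 1.25e-04 cm
Step 3: C = 1.035918e-12 * 5.365e-05 / 1.25e-04 = 4.446160e-13 F
Step 4: C = 444.62 fF

444.62


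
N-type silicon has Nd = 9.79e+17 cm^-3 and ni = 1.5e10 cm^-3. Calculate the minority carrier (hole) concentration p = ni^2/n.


Step 1: Since Nd >> ni, n ≈ Nd = 9.79e+17 cm^-3
Step 2: p = ni^2 / n = (1.5e10)^2 / 9.79e+17
Step 3: p = 2.25e20 / 9.79e+17 = 2.30e+02 cm^-3

2.30e+02


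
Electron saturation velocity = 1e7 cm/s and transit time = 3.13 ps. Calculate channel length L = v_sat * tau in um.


Step 1: tau in seconds = 3.13 ps * 1e-12 = 3.1300e-12 s
Step 2: L = v_sat * tau = 1e7 * 3.1300e-12 = 3.1300e-05 cm
Step 3: L in um = 3.1300e-05 * 1e4 = 0.313 um

0.313


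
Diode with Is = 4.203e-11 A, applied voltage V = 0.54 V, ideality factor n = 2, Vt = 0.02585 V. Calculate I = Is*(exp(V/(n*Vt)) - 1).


Step 1: V/(n*Vt) = 0.54/(2*0.02585) = 10.4449
Step 2: exp(10.4449) = 3.4369e+04
Step 3: I = 4.203e-11 * (3.4369e+04 - 1) = 1.44e-06 A

1.44e-06


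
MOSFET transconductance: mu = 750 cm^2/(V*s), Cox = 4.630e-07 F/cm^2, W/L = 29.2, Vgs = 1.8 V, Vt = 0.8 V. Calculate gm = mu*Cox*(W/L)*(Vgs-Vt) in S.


Step 1: Vov = Vgs - Vt = 1.8 - 0.8 = 1.0 V
Step 2: gm = mu * Cox * (W/L) * Vov
Step 3: gm = 750 * 4.630e-07 * 29.2 * 1.0 = 1.01e-02 S

1.01e-02


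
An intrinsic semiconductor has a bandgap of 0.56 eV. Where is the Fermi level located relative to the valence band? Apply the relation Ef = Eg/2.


Step 1: For an intrinsic semiconductor, the Fermi level sits at midgap.
Step 2: Ef = Eg / 2 = 0.56 / 2 = 0.28 eV

0.28


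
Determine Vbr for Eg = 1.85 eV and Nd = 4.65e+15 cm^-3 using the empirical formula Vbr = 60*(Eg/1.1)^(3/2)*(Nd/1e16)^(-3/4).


Step 1: Eg/1.1 = 1.85/1.1 = 1.681818
Step 2: (Eg/1.1)^1.5 = 1.681818^1.5 = 2.181064
Step 3: (Nd/1e16)^(-0.75) = (0.465)^(-0.75) = 1.775866
Step 4: Vbr = 60 * 2.181064 * 1.775866 = 232.4 V

232.4


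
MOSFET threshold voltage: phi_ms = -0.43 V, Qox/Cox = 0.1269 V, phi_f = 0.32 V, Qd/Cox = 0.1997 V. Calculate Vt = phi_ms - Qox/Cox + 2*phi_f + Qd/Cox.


Step 1: Vt = phi_ms - Qox/Cox + 2*phi_f + Qd/Cox
Step 2: Vt = -0.43 - 0.1269 + 2*0.32 + 0.1997
Step 3: Vt = -0.43 - 0.1269 + 0.64 + 0.1997
Step 4: Vt = 0.2828 V

0.2828


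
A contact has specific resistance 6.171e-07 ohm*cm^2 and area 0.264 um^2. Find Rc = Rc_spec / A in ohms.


Step 1: Convert area to cm^2: 0.264 um^2 = 2.6400e-09 cm^2
Step 2: Rc = Rc_spec / A = 6.171e-07 / 2.6400e-09
Step 3: Rc = 2.34e+02 ohms

2.34e+02


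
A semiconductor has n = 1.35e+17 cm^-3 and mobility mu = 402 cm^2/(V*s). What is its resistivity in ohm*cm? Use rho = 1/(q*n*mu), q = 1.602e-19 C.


Step 1: sigma = q * n * mu = 1.602e-19 * 1.35e+17 * 402 = 8.69405e+00 S/cm
Step 2: rho = 1 / sigma = 1 / 8.69405e+00 = 0.115 ohm*cm

0.115


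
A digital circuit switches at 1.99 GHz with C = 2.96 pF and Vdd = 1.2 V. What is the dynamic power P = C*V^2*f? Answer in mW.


Step 1: V^2 = 1.2^2 = 1.44 V^2
Step 2: P = C*V^2*f = 2.96e-12 F * 1.44 * 1.99e9 Hz
Step 3: P = 8.482176e-03 W
Step 4: P = 8.482 mW

8.482


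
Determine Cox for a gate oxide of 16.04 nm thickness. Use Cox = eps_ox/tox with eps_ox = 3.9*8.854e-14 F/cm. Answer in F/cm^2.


Step 1: eps_ox = 3.9 * 8.854e-14 = 3.45306e-13 F/cm
Step 2: tox in cm = 16.04 nm * 1e-7 = 1.6040e-06 cm
Step 3: Cox = 3.45306e-13 / 1.6040e-06 = 2.15e-07 F/cm^2

2.15e-07


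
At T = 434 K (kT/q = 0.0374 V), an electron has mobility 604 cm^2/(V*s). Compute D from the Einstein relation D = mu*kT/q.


Step 1: D = mu * (kT/q)
Step 2: D = 604 * 0.0374
Step 3: D = 22.59 cm^2/s

22.59


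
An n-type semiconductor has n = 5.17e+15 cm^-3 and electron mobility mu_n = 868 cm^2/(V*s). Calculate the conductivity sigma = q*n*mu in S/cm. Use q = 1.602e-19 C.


Step 1: sigma = q * n * mu
Step 2: sigma = 1.602e-19 * 5.17e+15 * 868
Step 3: sigma = 7.189e-01 S/cm

7.189e-01


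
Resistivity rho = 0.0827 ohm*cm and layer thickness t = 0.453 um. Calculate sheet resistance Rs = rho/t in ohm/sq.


Step 1: Convert thickness to cm: t = 0.453 um = 4.5300e-05 cm
Step 2: Rs = rho / t = 0.0827 / 4.5300e-05
Step 3: Rs = 1825.6 ohm/sq

1825.6


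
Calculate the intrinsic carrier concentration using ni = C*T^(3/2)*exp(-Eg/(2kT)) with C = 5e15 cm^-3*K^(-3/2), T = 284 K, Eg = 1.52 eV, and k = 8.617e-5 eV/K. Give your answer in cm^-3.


Step 1: Compute kT = 8.617e-5 * 284 = 0.02447228 eV
Step 2: Exponent = -Eg/(2kT) = -1.52/(2*0.02447228) = -31.05555
Step 3: T^(3/2) = 284^1.5 = 4786.05
Step 4: ni = 5e15 * 4786.05 * exp(-31.05555) = 7.79e+05 cm^-3

7.79e+05


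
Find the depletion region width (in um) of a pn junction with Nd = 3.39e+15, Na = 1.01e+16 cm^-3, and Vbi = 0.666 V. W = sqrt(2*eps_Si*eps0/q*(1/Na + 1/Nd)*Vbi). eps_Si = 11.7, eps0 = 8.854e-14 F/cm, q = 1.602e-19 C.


Step 1: 1/Na + 1/Nd = 1/1.01e+16 + 1/3.39e+15 = 3.93995e-16
Step 2: 2*eps*eps0/q = 2*11.7*8.854e-14/1.602e-19 = 1.293281e+07
Step 3: W^2 = 1.293281e+07 * 3.93995e-16 * 0.666 = 3.39358e-09
Step 4: W = sqrt(3.39358e-09) = 5.825e-05 cm = 0.5825 um

0.5825


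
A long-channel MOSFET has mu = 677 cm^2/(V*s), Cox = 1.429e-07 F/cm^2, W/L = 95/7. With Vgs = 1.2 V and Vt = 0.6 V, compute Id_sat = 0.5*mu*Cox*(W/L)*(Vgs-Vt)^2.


Step 1: Overdrive voltage Vov = Vgs - Vt = 1.2 - 0.6 = 0.6 V
Step 2: W/L = 95/7 = 13.5714
Step 3: Id = 0.5 * 677 * 1.429e-07 * 13.5714 * 0.6^2
Step 4: Id = 2.36e-04 A

2.36e-04


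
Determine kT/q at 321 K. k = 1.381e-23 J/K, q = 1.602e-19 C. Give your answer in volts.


Step 1: kT = 1.381e-23 * 321 = 4.43301e-21 J
Step 2: Vt = kT/q = 4.43301e-21 / 1.602e-19
Step 3: Vt = 0.02767 V

0.02767


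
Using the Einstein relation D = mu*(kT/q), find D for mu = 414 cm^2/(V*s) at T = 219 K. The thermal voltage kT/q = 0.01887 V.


Step 1: D = mu * (kT/q)
Step 2: D = 414 * 0.01887
Step 3: D = 7.81 cm^2/s

7.81


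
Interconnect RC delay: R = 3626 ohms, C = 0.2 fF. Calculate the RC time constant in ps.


Step 1: tau = R * C
Step 2: tau = 3626 * 0.2 fF = 3626 * 2.0e-16 F
Step 3: tau = 7.252e-13 s = 0.7252 ps

0.7252


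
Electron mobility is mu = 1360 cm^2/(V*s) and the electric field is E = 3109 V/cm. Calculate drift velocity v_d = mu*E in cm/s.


Step 1: v_d = mu * E
Step 2: v_d = 1360 * 3109 = 4228240
Step 3: v_d = 4.23e+06 cm/s

4.23e+06


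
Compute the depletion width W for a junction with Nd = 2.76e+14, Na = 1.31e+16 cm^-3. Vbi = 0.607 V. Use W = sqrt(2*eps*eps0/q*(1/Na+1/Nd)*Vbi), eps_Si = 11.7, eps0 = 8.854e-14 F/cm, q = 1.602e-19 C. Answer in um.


Step 1: 1/Na + 1/Nd = 1/1.31e+16 + 1/2.76e+14 = 3.69952e-15
Step 2: 2*eps*eps0/q = 2*11.7*8.854e-14/1.602e-19 = 1.293281e+07
Step 3: W^2 = 1.293281e+07 * 3.69952e-15 * 0.607 = 2.90420e-08
Step 4: W = sqrt(2.90420e-08) = 1.704e-04 cm = 1.704 um

1.704


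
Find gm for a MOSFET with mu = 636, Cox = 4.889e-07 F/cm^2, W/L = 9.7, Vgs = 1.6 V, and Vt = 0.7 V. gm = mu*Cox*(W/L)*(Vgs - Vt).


Step 1: Vov = Vgs - Vt = 1.6 - 0.7 = 0.9 V
Step 2: gm = mu * Cox * (W/L) * Vov
Step 3: gm = 636 * 4.889e-07 * 9.7 * 0.9 = 2.71e-03 S

2.71e-03


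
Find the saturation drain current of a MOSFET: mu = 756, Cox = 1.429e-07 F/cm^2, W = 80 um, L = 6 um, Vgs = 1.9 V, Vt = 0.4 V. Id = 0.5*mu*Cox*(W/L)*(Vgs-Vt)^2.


Step 1: Overdrive voltage Vov = Vgs - Vt = 1.9 - 0.4 = 1.5 V
Step 2: W/L = 80/6 = 13.3333
Step 3: Id = 0.5 * 756 * 1.429e-07 * 13.3333 * 1.5^2
Step 4: Id = 1.62e-03 A

1.62e-03


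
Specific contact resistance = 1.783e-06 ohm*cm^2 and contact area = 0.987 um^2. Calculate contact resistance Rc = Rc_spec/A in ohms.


Step 1: Convert area to cm^2: 0.987 um^2 = 9.8700e-09 cm^2
Step 2: Rc = Rc_spec / A = 1.783e-06 / 9.8700e-09
Step 3: Rc = 1.81e+02 ohms

1.81e+02


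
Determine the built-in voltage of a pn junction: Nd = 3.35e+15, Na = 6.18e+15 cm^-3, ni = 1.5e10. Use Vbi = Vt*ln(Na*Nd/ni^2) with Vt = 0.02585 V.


Step 1: Compute Na*Nd/ni^2 = 6.18e+15 * 3.35e+15 / (1.5e10)^2 = 9.2013e+10
Step 2: ln(9.2013e+10) = 25.2452
Step 3: Vbi = 0.02585 * 25.2452 = 0.653 V

0.653


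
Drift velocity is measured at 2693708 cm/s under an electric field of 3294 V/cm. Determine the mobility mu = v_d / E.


Step 1: mu = v_d / E
Step 2: mu = 2693708 / 3294
Step 3: mu = 817.76 cm^2/(V*s)

817.76


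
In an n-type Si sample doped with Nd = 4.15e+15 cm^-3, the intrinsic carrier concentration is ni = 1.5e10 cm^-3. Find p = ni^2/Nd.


Step 1: Since Nd >> ni, n ≈ Nd = 4.15e+15 cm^-3
Step 2: p = ni^2 / n = (1.5e10)^2 / 4.15e+15
Step 3: p = 2.25e20 / 4.15e+15 = 5.42e+04 cm^-3

5.42e+04


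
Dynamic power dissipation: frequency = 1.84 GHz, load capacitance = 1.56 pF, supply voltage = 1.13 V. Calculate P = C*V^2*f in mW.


Step 1: V^2 = 1.13^2 = 1.2769 V^2
Step 2: P = C*V^2*f = 1.56e-12 F * 1.2769 * 1.84e9 Hz
Step 3: P = 3.66521376e-03 W
Step 4: P = 3.665 mW

3.665


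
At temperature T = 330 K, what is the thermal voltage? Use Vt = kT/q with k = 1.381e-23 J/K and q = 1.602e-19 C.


Step 1: kT = 1.381e-23 * 330 = 4.5573e-21 J
Step 2: Vt = kT/q = 4.5573e-21 / 1.602e-19
Step 3: Vt = 0.02845 V

0.02845


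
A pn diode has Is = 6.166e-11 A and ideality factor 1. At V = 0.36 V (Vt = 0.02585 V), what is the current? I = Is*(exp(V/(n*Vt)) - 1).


Step 1: V/(n*Vt) = 0.36/(1*0.02585) = 13.9265
Step 2: exp(13.9265) = 1.1174e+06
Step 3: I = 6.166e-11 * (1.1174e+06 - 1) = 6.89e-05 A

6.89e-05


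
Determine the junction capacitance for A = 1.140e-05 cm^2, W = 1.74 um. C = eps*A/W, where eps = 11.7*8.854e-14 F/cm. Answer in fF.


Step 1: eps_Si = 11.7 * 8.854e-14 = 1.035918e-12 F/cm
Step 2: W in cm = 1.74 * 1e-4 = 1.74e-04 cm
Step 3: C = 1.035918e-12 * 1.140e-05 / 1.74e-04 = 6.787049e-14 F
Step 4: C = 67.87 fF

67.87


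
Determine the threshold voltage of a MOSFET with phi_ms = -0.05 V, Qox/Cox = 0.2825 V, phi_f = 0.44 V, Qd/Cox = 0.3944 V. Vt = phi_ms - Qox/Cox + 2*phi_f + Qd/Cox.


Step 1: Vt = phi_ms - Qox/Cox + 2*phi_f + Qd/Cox
Step 2: Vt = -0.05 - 0.2825 + 2*0.44 + 0.3944
Step 3: Vt = -0.05 - 0.2825 + 0.88 + 0.3944
Step 4: Vt = 0.9419 V

0.9419
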